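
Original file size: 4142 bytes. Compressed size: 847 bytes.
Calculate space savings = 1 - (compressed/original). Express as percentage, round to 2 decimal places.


ratio = compressed/original = 847/4142 = 0.204491
savings = 1 - ratio = 1 - 0.204491 = 0.795509
as a percentage: 0.795509 * 100 = 79.55%

Space savings = 1 - 847/4142 = 79.55%


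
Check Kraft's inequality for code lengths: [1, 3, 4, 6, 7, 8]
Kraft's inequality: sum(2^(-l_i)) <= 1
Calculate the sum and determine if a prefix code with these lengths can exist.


Sum = 2^(-1) + 2^(-3) + 2^(-4) + 2^(-6) + 2^(-7) + 2^(-8)
    = 0.5 + 0.125 + 0.0625 + 0.015625 + 0.0078125 + 0.00390625
    = 183/256 = 0.71484375
Since 0.71484375 <= 1, Kraft's inequality IS satisfied.
A prefix code with these lengths CAN exist.

Kraft sum = 0.71484375. Satisfied.


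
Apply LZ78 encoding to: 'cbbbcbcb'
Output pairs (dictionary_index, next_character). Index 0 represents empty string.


LZ78 encoding steps:
Dictionary: {0: ''}
Step 1: w='' (idx 0), next='c' -> output (0, 'c'), add 'c' as idx 1
Step 2: w='' (idx 0), next='b' -> output (0, 'b'), add 'b' as idx 2
Step 3: w='b' (idx 2), next='b' -> output (2, 'b'), add 'bb' as idx 3
Step 4: w='c' (idx 1), next='b' -> output (1, 'b'), add 'cb' as idx 4
Step 5: w='cb' (idx 4), end of input -> output (4, '')


Encoded: [(0, 'c'), (0, 'b'), (2, 'b'), (1, 'b'), (4, '')]


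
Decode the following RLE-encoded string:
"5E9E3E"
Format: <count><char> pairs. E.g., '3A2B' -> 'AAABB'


Expanding each <count><char> pair:
  5E -> 'EEEEE'
  9E -> 'EEEEEEEEE'
  3E -> 'EEE'

Decoded = EEEEEEEEEEEEEEEEE


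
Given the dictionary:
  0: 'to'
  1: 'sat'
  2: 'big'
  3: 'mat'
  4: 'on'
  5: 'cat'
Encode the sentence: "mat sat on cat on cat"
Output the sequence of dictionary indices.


Look up each word in the dictionary:
  'mat' -> 3
  'sat' -> 1
  'on' -> 4
  'cat' -> 5
  'on' -> 4
  'cat' -> 5

Encoded: [3, 1, 4, 5, 4, 5]


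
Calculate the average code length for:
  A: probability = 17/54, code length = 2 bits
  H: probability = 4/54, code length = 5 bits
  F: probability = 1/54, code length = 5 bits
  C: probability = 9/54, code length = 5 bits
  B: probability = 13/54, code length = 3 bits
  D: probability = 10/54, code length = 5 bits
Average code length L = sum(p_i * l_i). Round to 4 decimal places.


Weighted contributions p_i * l_i:
  A: (17/54) * 2 = 34/54
  H: (4/54) * 5 = 20/54
  F: (1/54) * 5 = 5/54
  C: (9/54) * 5 = 45/54
  B: (13/54) * 3 = 39/54
  D: (10/54) * 5 = 50/54
Sum = (34 + 20 + 5 + 45 + 39 + 50)/54 = 193/54

L = 193/54 = 3.5741 bits/symbol


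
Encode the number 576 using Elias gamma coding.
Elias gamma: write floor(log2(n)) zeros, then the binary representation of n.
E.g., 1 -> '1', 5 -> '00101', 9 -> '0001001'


num_bits = floor(log2(576)) + 1 = 10
leading_zeros = num_bits - 1 = 9
binary(576) = 1001000000

Elias gamma(576) = '000000000' + '1001000000' = 0000000001001000000 (19 bits)


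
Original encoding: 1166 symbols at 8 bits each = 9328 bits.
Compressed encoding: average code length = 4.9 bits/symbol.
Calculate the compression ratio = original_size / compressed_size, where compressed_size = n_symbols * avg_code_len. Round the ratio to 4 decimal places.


original_size = n_symbols * orig_bits = 1166 * 8 = 9328 bits
compressed_size = n_symbols * avg_code_len = 1166 * 4.9 = 5713.4 bits
ratio = original_size / compressed_size = 9328 / 5713.4 = 1.6327

Compression ratio = 1.6327


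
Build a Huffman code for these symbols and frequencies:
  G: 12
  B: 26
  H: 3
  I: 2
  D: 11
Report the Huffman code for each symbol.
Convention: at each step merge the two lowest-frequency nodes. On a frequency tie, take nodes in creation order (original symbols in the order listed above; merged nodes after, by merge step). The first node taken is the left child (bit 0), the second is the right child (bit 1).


Huffman tree construction:
Step 1: Merge I(2) + H(3) = 5
Step 2: Merge (I+H)(5) + D(11) = 16
Step 3: Merge G(12) + ((I+H)+D)(16) = 28
Step 4: Merge B(26) + (G+((I+H)+D))(28) = 54
Read each symbol's code off the tree from the root (left child = 0, right child = 1).

Codes:
  G: 10 (length 2)
  B: 0 (length 1)
  H: 1101 (length 4)
  I: 1100 (length 4)
  D: 111 (length 3)
Average code length: 103/54 = 1.9074 bits/symbol


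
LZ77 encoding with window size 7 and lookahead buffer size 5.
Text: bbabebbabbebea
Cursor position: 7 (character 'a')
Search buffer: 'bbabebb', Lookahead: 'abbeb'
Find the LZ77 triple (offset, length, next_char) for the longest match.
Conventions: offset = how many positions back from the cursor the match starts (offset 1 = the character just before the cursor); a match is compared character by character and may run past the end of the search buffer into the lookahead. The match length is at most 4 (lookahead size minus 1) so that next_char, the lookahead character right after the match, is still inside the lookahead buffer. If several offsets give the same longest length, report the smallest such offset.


Try each offset into the search buffer:
  offset=1 (pos 6, char 'b'): match length 0
  offset=2 (pos 5, char 'b'): match length 0
  offset=3 (pos 4, char 'e'): match length 0
  offset=4 (pos 3, char 'b'): match length 0
  offset=5 (pos 2, char 'a'): match length 2
  offset=6 (pos 1, char 'b'): match length 0
  offset=7 (pos 0, char 'b'): match length 0
Longest match has length 2 at offset 5.
next_char = character at position 7 + 2 = 9 -> 'b'

Best match: offset=5, length=2 (matching 'ab' starting at position 2)
LZ77 triple: (5, 2, 'b')


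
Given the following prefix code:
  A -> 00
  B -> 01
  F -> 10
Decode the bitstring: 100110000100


Decoding step by step:
Bits 10 -> F
Bits 01 -> B
Bits 10 -> F
Bits 00 -> A
Bits 01 -> B
Bits 00 -> A


Decoded message: FBFABA


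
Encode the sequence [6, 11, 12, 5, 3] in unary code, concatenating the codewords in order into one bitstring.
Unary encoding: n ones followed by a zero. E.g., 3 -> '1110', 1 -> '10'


Encode each number as n ones followed by a terminating 0:
  6 -> 1111110 (7 bits)
  11 -> 111111111110 (12 bits)
  12 -> 1111111111110 (13 bits)
  5 -> 111110 (6 bits)
  3 -> 1110 (4 bits)
Total length = 7 + 12 + 13 + 6 + 4 = 42 bits.

Unary([6, 11, 12, 5, 3]) = 111111011111111111011111111111101111101110 (42 bits)


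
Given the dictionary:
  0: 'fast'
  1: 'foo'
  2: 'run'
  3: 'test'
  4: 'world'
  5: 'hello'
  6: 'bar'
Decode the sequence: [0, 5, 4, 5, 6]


Look up each index in the dictionary:
  0 -> 'fast'
  5 -> 'hello'
  4 -> 'world'
  5 -> 'hello'
  6 -> 'bar'

Decoded: "fast hello world hello bar"


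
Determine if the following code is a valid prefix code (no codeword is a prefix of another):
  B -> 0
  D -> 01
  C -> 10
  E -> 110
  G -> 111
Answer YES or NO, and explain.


Checking each pair (does one codeword prefix another?):
  B='0' vs D='01': prefix -- VIOLATION

NO -- this is NOT a valid prefix code. B (0) is a prefix of D (01).


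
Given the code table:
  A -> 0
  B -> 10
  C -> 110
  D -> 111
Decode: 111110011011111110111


Decoding:
111 -> D
110 -> C
0 -> A
110 -> C
111 -> D
111 -> D
10 -> B
111 -> D


Result: DCACDDBD


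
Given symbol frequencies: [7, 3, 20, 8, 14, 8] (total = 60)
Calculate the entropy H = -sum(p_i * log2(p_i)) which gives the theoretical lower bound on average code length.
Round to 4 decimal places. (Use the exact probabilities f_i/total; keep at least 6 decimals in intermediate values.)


Per-symbol terms -p_i * log2(p_i) with p_i = f_i/60:
  p = 7/60 = 0.116667: log2(p) = -3.099536, -p*log2(p) = 0.361612
  p = 3/60 = 0.050000: log2(p) = -4.321928, -p*log2(p) = 0.216096
  p = 20/60 = 0.333333: log2(p) = -1.584963, -p*log2(p) = 0.528321
  p = 8/60 = 0.133333: log2(p) = -2.906891, -p*log2(p) = 0.387585
  p = 14/60 = 0.233333: log2(p) = -2.099536, -p*log2(p) = 0.489892
  p = 8/60 = 0.133333: log2(p) = -2.906891, -p*log2(p) = 0.387585
H = 0.361612 + 0.216096 + 0.528321 + 0.387585 + 0.489892 + 0.387585 = 2.371091

H = 2.3711 bits/symbol


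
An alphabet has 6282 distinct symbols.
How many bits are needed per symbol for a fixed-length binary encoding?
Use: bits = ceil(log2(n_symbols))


log2(6282) = 12.617
Bracket: 2^12 = 4096 < 6282 <= 2^13 = 8192
So ceil(log2(6282)) = 13

bits = ceil(log2(6282)) = ceil(12.617) = 13 bits


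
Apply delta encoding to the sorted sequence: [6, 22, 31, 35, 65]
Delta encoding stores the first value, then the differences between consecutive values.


First value: 6
Deltas:
  22 - 6 = 16
  31 - 22 = 9
  35 - 31 = 4
  65 - 35 = 30


Delta encoded: [6, 16, 9, 4, 30]


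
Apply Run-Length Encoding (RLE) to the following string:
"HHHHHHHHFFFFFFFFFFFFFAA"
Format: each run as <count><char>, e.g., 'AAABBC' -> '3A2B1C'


Scanning runs left to right:
  i=0: run of 'H' x 8 -> '8H'
  i=8: run of 'F' x 13 -> '13F'
  i=21: run of 'A' x 2 -> '2A'

RLE = 8H13F2A


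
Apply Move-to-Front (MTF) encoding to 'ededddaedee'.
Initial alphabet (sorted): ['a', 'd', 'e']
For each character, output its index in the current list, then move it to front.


MTF encoding:
'e': index 2 in ['a', 'd', 'e'] -> ['e', 'a', 'd']
'd': index 2 in ['e', 'a', 'd'] -> ['d', 'e', 'a']
'e': index 1 in ['d', 'e', 'a'] -> ['e', 'd', 'a']
'd': index 1 in ['e', 'd', 'a'] -> ['d', 'e', 'a']
'd': index 0 in ['d', 'e', 'a'] -> ['d', 'e', 'a']
'd': index 0 in ['d', 'e', 'a'] -> ['d', 'e', 'a']
'a': index 2 in ['d', 'e', 'a'] -> ['a', 'd', 'e']
'e': index 2 in ['a', 'd', 'e'] -> ['e', 'a', 'd']
'd': index 2 in ['e', 'a', 'd'] -> ['d', 'e', 'a']
'e': index 1 in ['d', 'e', 'a'] -> ['e', 'd', 'a']
'e': index 0 in ['e', 'd', 'a'] -> ['e', 'd', 'a']


Output: [2, 2, 1, 1, 0, 0, 2, 2, 2, 1, 0]


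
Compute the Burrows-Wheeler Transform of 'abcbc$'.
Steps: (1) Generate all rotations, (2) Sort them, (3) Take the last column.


Rotations (sorted):
  0: $abcbc -> last char: c
  1: abcbc$ -> last char: $
  2: bc$abc -> last char: c
  3: bcbc$a -> last char: a
  4: c$abcb -> last char: b
  5: cbc$ab -> last char: b


BWT = c$cabb


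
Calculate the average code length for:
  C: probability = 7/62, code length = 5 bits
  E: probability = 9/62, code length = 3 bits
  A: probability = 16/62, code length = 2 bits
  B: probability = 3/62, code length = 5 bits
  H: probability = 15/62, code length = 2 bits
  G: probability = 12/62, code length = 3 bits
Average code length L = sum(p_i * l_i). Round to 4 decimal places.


Weighted contributions p_i * l_i:
  C: (7/62) * 5 = 35/62
  E: (9/62) * 3 = 27/62
  A: (16/62) * 2 = 32/62
  B: (3/62) * 5 = 15/62
  H: (15/62) * 2 = 30/62
  G: (12/62) * 3 = 36/62
Sum = (35 + 27 + 32 + 15 + 30 + 36)/62 = 175/62

L = 175/62 = 2.8226 bits/symbol


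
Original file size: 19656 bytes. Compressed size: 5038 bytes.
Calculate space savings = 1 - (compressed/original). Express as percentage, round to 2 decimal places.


ratio = compressed/original = 5038/19656 = 0.256309
savings = 1 - ratio = 1 - 0.256309 = 0.743691
as a percentage: 0.743691 * 100 = 74.37%

Space savings = 1 - 5038/19656 = 74.37%


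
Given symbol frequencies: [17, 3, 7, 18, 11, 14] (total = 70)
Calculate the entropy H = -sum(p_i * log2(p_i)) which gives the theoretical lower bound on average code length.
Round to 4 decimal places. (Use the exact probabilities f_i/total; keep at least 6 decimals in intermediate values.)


Per-symbol terms -p_i * log2(p_i) with p_i = f_i/70:
  p = 17/70 = 0.242857: log2(p) = -2.041820, -p*log2(p) = 0.495871
  p = 3/70 = 0.042857: log2(p) = -4.544321, -p*log2(p) = 0.194757
  p = 7/70 = 0.100000: log2(p) = -3.321928, -p*log2(p) = 0.332193
  p = 18/70 = 0.257143: log2(p) = -1.959358, -p*log2(p) = 0.503835
  p = 11/70 = 0.157143: log2(p) = -2.669851, -p*log2(p) = 0.419548
  p = 14/70 = 0.200000: log2(p) = -2.321928, -p*log2(p) = 0.464386
H = 0.495871 + 0.194757 + 0.332193 + 0.503835 + 0.419548 + 0.464386 = 2.410590

H = 2.4106 bits/symbol


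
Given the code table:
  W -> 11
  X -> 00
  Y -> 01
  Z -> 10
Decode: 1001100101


Decoding:
10 -> Z
01 -> Y
10 -> Z
01 -> Y
01 -> Y


Result: ZYZYY


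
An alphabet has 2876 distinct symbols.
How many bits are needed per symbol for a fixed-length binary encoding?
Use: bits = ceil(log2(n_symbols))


log2(2876) = 11.4898
Bracket: 2^11 = 2048 < 2876 <= 2^12 = 4096
So ceil(log2(2876)) = 12

bits = ceil(log2(2876)) = ceil(11.4898) = 12 bits


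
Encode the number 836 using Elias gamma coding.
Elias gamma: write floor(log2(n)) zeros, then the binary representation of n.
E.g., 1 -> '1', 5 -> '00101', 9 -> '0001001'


num_bits = floor(log2(836)) + 1 = 10
leading_zeros = num_bits - 1 = 9
binary(836) = 1101000100

Elias gamma(836) = '000000000' + '1101000100' = 0000000001101000100 (19 bits)


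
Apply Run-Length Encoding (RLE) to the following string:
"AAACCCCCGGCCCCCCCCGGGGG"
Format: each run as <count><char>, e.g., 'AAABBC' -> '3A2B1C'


Scanning runs left to right:
  i=0: run of 'A' x 3 -> '3A'
  i=3: run of 'C' x 5 -> '5C'
  i=8: run of 'G' x 2 -> '2G'
  i=10: run of 'C' x 8 -> '8C'
  i=18: run of 'G' x 5 -> '5G'

RLE = 3A5C2G8C5G


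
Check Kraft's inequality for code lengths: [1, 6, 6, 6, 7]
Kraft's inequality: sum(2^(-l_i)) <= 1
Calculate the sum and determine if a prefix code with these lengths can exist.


Sum = 2^(-1) + 2^(-6) + 2^(-6) + 2^(-6) + 2^(-7)
    = 0.5 + 0.015625 + 0.015625 + 0.015625 + 0.0078125
    = 71/128 = 0.5546875
Since 0.5546875 <= 1, Kraft's inequality IS satisfied.
A prefix code with these lengths CAN exist.

Kraft sum = 0.5546875. Satisfied.


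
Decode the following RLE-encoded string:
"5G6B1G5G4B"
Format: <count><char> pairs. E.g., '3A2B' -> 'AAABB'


Expanding each <count><char> pair:
  5G -> 'GGGGG'
  6B -> 'BBBBBB'
  1G -> 'G'
  5G -> 'GGGGG'
  4B -> 'BBBB'

Decoded = GGGGGBBBBBBGGGGGGBBBB


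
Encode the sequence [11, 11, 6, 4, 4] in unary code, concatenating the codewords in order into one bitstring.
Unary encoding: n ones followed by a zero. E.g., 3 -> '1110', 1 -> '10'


Encode each number as n ones followed by a terminating 0:
  11 -> 111111111110 (12 bits)
  11 -> 111111111110 (12 bits)
  6 -> 1111110 (7 bits)
  4 -> 11110 (5 bits)
  4 -> 11110 (5 bits)
Total length = 12 + 12 + 7 + 5 + 5 = 41 bits.

Unary([11, 11, 6, 4, 4]) = 11111111111011111111111011111101111011110 (41 bits)


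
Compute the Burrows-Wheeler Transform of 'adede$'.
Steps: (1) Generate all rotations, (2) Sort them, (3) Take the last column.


Rotations (sorted):
  0: $adede -> last char: e
  1: adede$ -> last char: $
  2: de$ade -> last char: e
  3: dede$a -> last char: a
  4: e$aded -> last char: d
  5: ede$ad -> last char: d


BWT = e$eadd


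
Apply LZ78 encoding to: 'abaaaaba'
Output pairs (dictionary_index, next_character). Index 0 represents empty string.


LZ78 encoding steps:
Dictionary: {0: ''}
Step 1: w='' (idx 0), next='a' -> output (0, 'a'), add 'a' as idx 1
Step 2: w='' (idx 0), next='b' -> output (0, 'b'), add 'b' as idx 2
Step 3: w='a' (idx 1), next='a' -> output (1, 'a'), add 'aa' as idx 3
Step 4: w='aa' (idx 3), next='b' -> output (3, 'b'), add 'aab' as idx 4
Step 5: w='a' (idx 1), end of input -> output (1, '')


Encoded: [(0, 'a'), (0, 'b'), (1, 'a'), (3, 'b'), (1, '')]


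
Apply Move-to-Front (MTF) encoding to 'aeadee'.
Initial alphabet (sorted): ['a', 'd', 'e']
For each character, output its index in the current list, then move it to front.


MTF encoding:
'a': index 0 in ['a', 'd', 'e'] -> ['a', 'd', 'e']
'e': index 2 in ['a', 'd', 'e'] -> ['e', 'a', 'd']
'a': index 1 in ['e', 'a', 'd'] -> ['a', 'e', 'd']
'd': index 2 in ['a', 'e', 'd'] -> ['d', 'a', 'e']
'e': index 2 in ['d', 'a', 'e'] -> ['e', 'd', 'a']
'e': index 0 in ['e', 'd', 'a'] -> ['e', 'd', 'a']


Output: [0, 2, 1, 2, 2, 0]


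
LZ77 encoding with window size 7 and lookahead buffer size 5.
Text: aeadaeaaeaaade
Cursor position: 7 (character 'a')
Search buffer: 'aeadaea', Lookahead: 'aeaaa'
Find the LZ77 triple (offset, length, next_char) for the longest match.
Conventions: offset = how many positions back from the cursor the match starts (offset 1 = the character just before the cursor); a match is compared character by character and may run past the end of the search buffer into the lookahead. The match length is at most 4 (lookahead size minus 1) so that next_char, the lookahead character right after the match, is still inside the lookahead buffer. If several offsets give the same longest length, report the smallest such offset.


Try each offset into the search buffer:
  offset=1 (pos 6, char 'a'): match length 1
  offset=2 (pos 5, char 'e'): match length 0
  offset=3 (pos 4, char 'a'): match length 4
  offset=4 (pos 3, char 'd'): match length 0
  offset=5 (pos 2, char 'a'): match length 1
  offset=6 (pos 1, char 'e'): match length 0
  offset=7 (pos 0, char 'a'): match length 3
Longest match has length 4 at offset 3.
next_char = character at position 7 + 4 = 11 -> 'a'

Best match: offset=3, length=4 (matching 'aeaa' starting at position 4)
LZ77 triple: (3, 4, 'a')


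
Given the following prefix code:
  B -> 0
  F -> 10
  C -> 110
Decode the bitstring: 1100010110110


Decoding step by step:
Bits 110 -> C
Bits 0 -> B
Bits 0 -> B
Bits 10 -> F
Bits 110 -> C
Bits 110 -> C


Decoded message: CBBFCC


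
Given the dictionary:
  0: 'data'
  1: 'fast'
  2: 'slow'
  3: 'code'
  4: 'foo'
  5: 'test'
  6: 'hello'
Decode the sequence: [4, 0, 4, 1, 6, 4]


Look up each index in the dictionary:
  4 -> 'foo'
  0 -> 'data'
  4 -> 'foo'
  1 -> 'fast'
  6 -> 'hello'
  4 -> 'foo'

Decoded: "foo data foo fast hello foo"


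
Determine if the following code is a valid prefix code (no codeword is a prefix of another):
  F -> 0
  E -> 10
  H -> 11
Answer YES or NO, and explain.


Checking each pair (does one codeword prefix another?):
  F='0' vs E='10': no prefix
  F='0' vs H='11': no prefix
  E='10' vs F='0': no prefix
  E='10' vs H='11': no prefix
  H='11' vs F='0': no prefix
  H='11' vs E='10': no prefix
No violation found over all pairs.

YES -- this is a valid prefix code. No codeword is a prefix of any other codeword.


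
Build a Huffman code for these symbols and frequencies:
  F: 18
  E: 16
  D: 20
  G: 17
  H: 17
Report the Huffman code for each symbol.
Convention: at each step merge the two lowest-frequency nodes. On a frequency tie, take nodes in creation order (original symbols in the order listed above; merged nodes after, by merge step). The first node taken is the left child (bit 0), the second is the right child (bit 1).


Huffman tree construction:
Step 1: Merge E(16) + G(17) = 33
Step 2: Merge H(17) + F(18) = 35
Step 3: Merge D(20) + (E+G)(33) = 53
Step 4: Merge (H+F)(35) + (D+(E+G))(53) = 88
Read each symbol's code off the tree from the root (left child = 0, right child = 1).

Codes:
  F: 01 (length 2)
  E: 110 (length 3)
  D: 10 (length 2)
  G: 111 (length 3)
  H: 00 (length 2)
Average code length: 209/88 = 2.3750 bits/symbol


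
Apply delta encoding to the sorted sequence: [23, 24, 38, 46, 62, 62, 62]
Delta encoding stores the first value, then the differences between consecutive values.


First value: 23
Deltas:
  24 - 23 = 1
  38 - 24 = 14
  46 - 38 = 8
  62 - 46 = 16
  62 - 62 = 0
  62 - 62 = 0


Delta encoded: [23, 1, 14, 8, 16, 0, 0]


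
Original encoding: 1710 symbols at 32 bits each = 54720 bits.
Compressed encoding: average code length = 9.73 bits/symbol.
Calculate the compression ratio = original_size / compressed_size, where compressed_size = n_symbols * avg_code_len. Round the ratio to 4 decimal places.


original_size = n_symbols * orig_bits = 1710 * 32 = 54720 bits
compressed_size = n_symbols * avg_code_len = 1710 * 9.73 = 16638.3 bits
ratio = original_size / compressed_size = 54720 / 16638.3 = 3.2888

Compression ratio = 3.2888


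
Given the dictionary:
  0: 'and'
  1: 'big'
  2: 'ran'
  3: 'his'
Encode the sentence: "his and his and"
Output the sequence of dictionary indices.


Look up each word in the dictionary:
  'his' -> 3
  'and' -> 0
  'his' -> 3
  'and' -> 0

Encoded: [3, 0, 3, 0]


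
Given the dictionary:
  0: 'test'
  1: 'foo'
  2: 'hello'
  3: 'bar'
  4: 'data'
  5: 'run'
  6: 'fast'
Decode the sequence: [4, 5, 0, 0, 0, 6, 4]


Look up each index in the dictionary:
  4 -> 'data'
  5 -> 'run'
  0 -> 'test'
  0 -> 'test'
  0 -> 'test'
  6 -> 'fast'
  4 -> 'data'

Decoded: "data run test test test fast data"


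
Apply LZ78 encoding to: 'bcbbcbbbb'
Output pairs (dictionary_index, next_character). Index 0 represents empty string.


LZ78 encoding steps:
Dictionary: {0: ''}
Step 1: w='' (idx 0), next='b' -> output (0, 'b'), add 'b' as idx 1
Step 2: w='' (idx 0), next='c' -> output (0, 'c'), add 'c' as idx 2
Step 3: w='b' (idx 1), next='b' -> output (1, 'b'), add 'bb' as idx 3
Step 4: w='c' (idx 2), next='b' -> output (2, 'b'), add 'cb' as idx 4
Step 5: w='bb' (idx 3), next='b' -> output (3, 'b'), add 'bbb' as idx 5


Encoded: [(0, 'b'), (0, 'c'), (1, 'b'), (2, 'b'), (3, 'b')]


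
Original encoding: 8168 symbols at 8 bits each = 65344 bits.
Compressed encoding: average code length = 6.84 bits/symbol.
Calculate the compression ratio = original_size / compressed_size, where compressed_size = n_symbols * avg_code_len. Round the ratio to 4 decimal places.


original_size = n_symbols * orig_bits = 8168 * 8 = 65344 bits
compressed_size = n_symbols * avg_code_len = 8168 * 6.84 = 55869.12 bits
ratio = original_size / compressed_size = 65344 / 55869.12 = 1.1696

Compression ratio = 1.1696


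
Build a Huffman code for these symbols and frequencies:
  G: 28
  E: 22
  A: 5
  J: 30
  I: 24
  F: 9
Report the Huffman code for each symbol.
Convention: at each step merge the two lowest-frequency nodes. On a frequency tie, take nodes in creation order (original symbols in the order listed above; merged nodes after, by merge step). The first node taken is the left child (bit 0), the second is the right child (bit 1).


Huffman tree construction:
Step 1: Merge A(5) + F(9) = 14
Step 2: Merge (A+F)(14) + E(22) = 36
Step 3: Merge I(24) + G(28) = 52
Step 4: Merge J(30) + ((A+F)+E)(36) = 66
Step 5: Merge (I+G)(52) + (J+((A+F)+E))(66) = 118
Read each symbol's code off the tree from the root (left child = 0, right child = 1).

Codes:
  G: 01 (length 2)
  E: 111 (length 3)
  A: 1100 (length 4)
  J: 10 (length 2)
  I: 00 (length 2)
  F: 1101 (length 4)
Average code length: 286/118 = 2.4237 bits/symbol


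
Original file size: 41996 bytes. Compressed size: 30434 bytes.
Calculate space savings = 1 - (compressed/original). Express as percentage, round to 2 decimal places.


ratio = compressed/original = 30434/41996 = 0.724688
savings = 1 - ratio = 1 - 0.724688 = 0.275312
as a percentage: 0.275312 * 100 = 27.53%

Space savings = 1 - 30434/41996 = 27.53%


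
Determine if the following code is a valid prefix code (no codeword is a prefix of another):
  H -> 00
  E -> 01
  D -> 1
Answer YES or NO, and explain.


Checking each pair (does one codeword prefix another?):
  H='00' vs E='01': no prefix
  H='00' vs D='1': no prefix
  E='01' vs H='00': no prefix
  E='01' vs D='1': no prefix
  D='1' vs H='00': no prefix
  D='1' vs E='01': no prefix
No violation found over all pairs.

YES -- this is a valid prefix code. No codeword is a prefix of any other codeword.


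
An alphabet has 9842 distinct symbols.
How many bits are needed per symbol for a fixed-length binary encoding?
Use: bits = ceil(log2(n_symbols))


log2(9842) = 13.2647
Bracket: 2^13 = 8192 < 9842 <= 2^14 = 16384
So ceil(log2(9842)) = 14

bits = ceil(log2(9842)) = ceil(13.2647) = 14 bits


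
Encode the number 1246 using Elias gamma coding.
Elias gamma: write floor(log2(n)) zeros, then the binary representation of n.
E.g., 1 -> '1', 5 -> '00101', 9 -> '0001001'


num_bits = floor(log2(1246)) + 1 = 11
leading_zeros = num_bits - 1 = 10
binary(1246) = 10011011110

Elias gamma(1246) = '0000000000' + '10011011110' = 000000000010011011110 (21 bits)


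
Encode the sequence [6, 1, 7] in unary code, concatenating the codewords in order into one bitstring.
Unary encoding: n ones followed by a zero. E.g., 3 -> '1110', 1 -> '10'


Encode each number as n ones followed by a terminating 0:
  6 -> 1111110 (7 bits)
  1 -> 10 (2 bits)
  7 -> 11111110 (8 bits)
Total length = 7 + 2 + 8 = 17 bits.

Unary([6, 1, 7]) = 11111101011111110 (17 bits)


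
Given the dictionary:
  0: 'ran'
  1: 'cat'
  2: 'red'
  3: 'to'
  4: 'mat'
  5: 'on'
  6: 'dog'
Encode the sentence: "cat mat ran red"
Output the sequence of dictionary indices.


Look up each word in the dictionary:
  'cat' -> 1
  'mat' -> 4
  'ran' -> 0
  'red' -> 2

Encoded: [1, 4, 0, 2]


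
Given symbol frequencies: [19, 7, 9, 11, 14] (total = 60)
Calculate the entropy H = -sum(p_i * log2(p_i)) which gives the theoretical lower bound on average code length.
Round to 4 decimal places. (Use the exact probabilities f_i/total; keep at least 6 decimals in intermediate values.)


Per-symbol terms -p_i * log2(p_i) with p_i = f_i/60:
  p = 19/60 = 0.316667: log2(p) = -1.658963, -p*log2(p) = 0.525338
  p = 7/60 = 0.116667: log2(p) = -3.099536, -p*log2(p) = 0.361612
  p = 9/60 = 0.150000: log2(p) = -2.736966, -p*log2(p) = 0.410545
  p = 11/60 = 0.183333: log2(p) = -2.447459, -p*log2(p) = 0.448701
  p = 14/60 = 0.233333: log2(p) = -2.099536, -p*log2(p) = 0.489892
H = 0.525338 + 0.361612 + 0.410545 + 0.448701 + 0.489892 = 2.236088

H = 2.2361 bits/symbol


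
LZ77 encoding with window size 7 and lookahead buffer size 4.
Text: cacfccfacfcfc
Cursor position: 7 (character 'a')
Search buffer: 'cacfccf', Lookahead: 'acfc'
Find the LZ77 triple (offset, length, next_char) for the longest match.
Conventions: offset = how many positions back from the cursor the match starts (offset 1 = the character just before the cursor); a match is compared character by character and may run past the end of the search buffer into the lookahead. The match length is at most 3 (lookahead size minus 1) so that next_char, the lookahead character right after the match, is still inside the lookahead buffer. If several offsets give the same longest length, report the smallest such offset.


Try each offset into the search buffer:
  offset=1 (pos 6, char 'f'): match length 0
  offset=2 (pos 5, char 'c'): match length 0
  offset=3 (pos 4, char 'c'): match length 0
  offset=4 (pos 3, char 'f'): match length 0
  offset=5 (pos 2, char 'c'): match length 0
  offset=6 (pos 1, char 'a'): match length 3
  offset=7 (pos 0, char 'c'): match length 0
Longest match has length 3 at offset 6.
next_char = character at position 7 + 3 = 10 -> 'c'

Best match: offset=6, length=3 (matching 'acf' starting at position 1)
LZ77 triple: (6, 3, 'c')


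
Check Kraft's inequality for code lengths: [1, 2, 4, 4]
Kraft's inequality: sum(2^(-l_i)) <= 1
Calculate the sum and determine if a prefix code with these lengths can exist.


Sum = 2^(-1) + 2^(-2) + 2^(-4) + 2^(-4)
    = 0.5 + 0.25 + 0.0625 + 0.0625
    = 14/16 = 0.875
Since 0.875 <= 1, Kraft's inequality IS satisfied.
A prefix code with these lengths CAN exist.

Kraft sum = 0.875. Satisfied.


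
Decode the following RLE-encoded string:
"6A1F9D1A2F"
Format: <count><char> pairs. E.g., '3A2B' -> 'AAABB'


Expanding each <count><char> pair:
  6A -> 'AAAAAA'
  1F -> 'F'
  9D -> 'DDDDDDDDD'
  1A -> 'A'
  2F -> 'FF'

Decoded = AAAAAAFDDDDDDDDDAFF


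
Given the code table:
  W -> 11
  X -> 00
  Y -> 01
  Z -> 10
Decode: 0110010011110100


Decoding:
01 -> Y
10 -> Z
01 -> Y
00 -> X
11 -> W
11 -> W
01 -> Y
00 -> X


Result: YZYXWWYX


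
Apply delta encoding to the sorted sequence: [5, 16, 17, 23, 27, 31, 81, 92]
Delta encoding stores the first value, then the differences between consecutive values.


First value: 5
Deltas:
  16 - 5 = 11
  17 - 16 = 1
  23 - 17 = 6
  27 - 23 = 4
  31 - 27 = 4
  81 - 31 = 50
  92 - 81 = 11


Delta encoded: [5, 11, 1, 6, 4, 4, 50, 11]


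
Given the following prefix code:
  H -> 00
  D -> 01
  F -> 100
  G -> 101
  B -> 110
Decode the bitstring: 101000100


Decoding step by step:
Bits 101 -> G
Bits 00 -> H
Bits 01 -> D
Bits 00 -> H


Decoded message: GHDH


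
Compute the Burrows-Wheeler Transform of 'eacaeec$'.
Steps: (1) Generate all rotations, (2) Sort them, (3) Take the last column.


Rotations (sorted):
  0: $eacaeec -> last char: c
  1: acaeec$e -> last char: e
  2: aeec$eac -> last char: c
  3: c$eacaee -> last char: e
  4: caeec$ea -> last char: a
  5: eacaeec$ -> last char: $
  6: ec$eacae -> last char: e
  7: eec$eaca -> last char: a


BWT = cecea$ea


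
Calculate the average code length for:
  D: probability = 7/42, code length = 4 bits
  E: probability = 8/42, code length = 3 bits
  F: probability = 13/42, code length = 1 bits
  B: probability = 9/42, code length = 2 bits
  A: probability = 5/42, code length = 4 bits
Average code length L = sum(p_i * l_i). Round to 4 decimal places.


Weighted contributions p_i * l_i:
  D: (7/42) * 4 = 28/42
  E: (8/42) * 3 = 24/42
  F: (13/42) * 1 = 13/42
  B: (9/42) * 2 = 18/42
  A: (5/42) * 4 = 20/42
Sum = (28 + 24 + 13 + 18 + 20)/42 = 103/42

L = 103/42 = 2.4524 bits/symbol


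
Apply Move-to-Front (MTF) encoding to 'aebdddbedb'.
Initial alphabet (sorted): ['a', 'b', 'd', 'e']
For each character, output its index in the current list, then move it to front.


MTF encoding:
'a': index 0 in ['a', 'b', 'd', 'e'] -> ['a', 'b', 'd', 'e']
'e': index 3 in ['a', 'b', 'd', 'e'] -> ['e', 'a', 'b', 'd']
'b': index 2 in ['e', 'a', 'b', 'd'] -> ['b', 'e', 'a', 'd']
'd': index 3 in ['b', 'e', 'a', 'd'] -> ['d', 'b', 'e', 'a']
'd': index 0 in ['d', 'b', 'e', 'a'] -> ['d', 'b', 'e', 'a']
'd': index 0 in ['d', 'b', 'e', 'a'] -> ['d', 'b', 'e', 'a']
'b': index 1 in ['d', 'b', 'e', 'a'] -> ['b', 'd', 'e', 'a']
'e': index 2 in ['b', 'd', 'e', 'a'] -> ['e', 'b', 'd', 'a']
'd': index 2 in ['e', 'b', 'd', 'a'] -> ['d', 'e', 'b', 'a']
'b': index 2 in ['d', 'e', 'b', 'a'] -> ['b', 'd', 'e', 'a']


Output: [0, 3, 2, 3, 0, 0, 1, 2, 2, 2]


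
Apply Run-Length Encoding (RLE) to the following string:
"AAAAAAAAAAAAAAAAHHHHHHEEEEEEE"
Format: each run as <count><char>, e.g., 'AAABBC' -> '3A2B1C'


Scanning runs left to right:
  i=0: run of 'A' x 16 -> '16A'
  i=16: run of 'H' x 6 -> '6H'
  i=22: run of 'E' x 7 -> '7E'

RLE = 16A6H7E


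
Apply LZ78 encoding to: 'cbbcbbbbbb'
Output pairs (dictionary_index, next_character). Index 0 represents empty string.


LZ78 encoding steps:
Dictionary: {0: ''}
Step 1: w='' (idx 0), next='c' -> output (0, 'c'), add 'c' as idx 1
Step 2: w='' (idx 0), next='b' -> output (0, 'b'), add 'b' as idx 2
Step 3: w='b' (idx 2), next='c' -> output (2, 'c'), add 'bc' as idx 3
Step 4: w='b' (idx 2), next='b' -> output (2, 'b'), add 'bb' as idx 4
Step 5: w='bb' (idx 4), next='b' -> output (4, 'b'), add 'bbb' as idx 5
Step 6: w='b' (idx 2), end of input -> output (2, '')


Encoded: [(0, 'c'), (0, 'b'), (2, 'c'), (2, 'b'), (4, 'b'), (2, '')]


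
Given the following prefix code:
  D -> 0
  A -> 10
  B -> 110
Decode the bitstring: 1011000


Decoding step by step:
Bits 10 -> A
Bits 110 -> B
Bits 0 -> D
Bits 0 -> D


Decoded message: ABDD


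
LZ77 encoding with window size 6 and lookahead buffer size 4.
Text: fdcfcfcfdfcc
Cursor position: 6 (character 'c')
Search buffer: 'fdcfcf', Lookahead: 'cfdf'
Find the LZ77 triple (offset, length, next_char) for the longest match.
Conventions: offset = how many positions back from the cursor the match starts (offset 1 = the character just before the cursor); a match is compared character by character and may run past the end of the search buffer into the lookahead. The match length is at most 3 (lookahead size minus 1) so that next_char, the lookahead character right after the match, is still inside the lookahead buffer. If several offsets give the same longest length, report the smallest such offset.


Try each offset into the search buffer:
  offset=1 (pos 5, char 'f'): match length 0
  offset=2 (pos 4, char 'c'): match length 2
  offset=3 (pos 3, char 'f'): match length 0
  offset=4 (pos 2, char 'c'): match length 2
  offset=5 (pos 1, char 'd'): match length 0
  offset=6 (pos 0, char 'f'): match length 0
Longest match has length 2, found at offsets 2, 4; take the smallest, offset 2.
next_char = character at position 6 + 2 = 8 -> 'd'

Best match: offset=2, length=2 (matching 'cf' starting at position 4)
LZ77 triple: (2, 2, 'd')


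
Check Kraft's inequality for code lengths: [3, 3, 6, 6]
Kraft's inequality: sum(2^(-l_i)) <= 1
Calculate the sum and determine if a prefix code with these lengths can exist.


Sum = 2^(-3) + 2^(-3) + 2^(-6) + 2^(-6)
    = 0.125 + 0.125 + 0.015625 + 0.015625
    = 18/64 = 0.28125
Since 0.28125 <= 1, Kraft's inequality IS satisfied.
A prefix code with these lengths CAN exist.

Kraft sum = 0.28125. Satisfied.


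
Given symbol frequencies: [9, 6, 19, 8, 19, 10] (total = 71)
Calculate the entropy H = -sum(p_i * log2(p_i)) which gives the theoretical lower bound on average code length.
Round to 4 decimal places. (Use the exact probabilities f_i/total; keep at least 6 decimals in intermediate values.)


Per-symbol terms -p_i * log2(p_i) with p_i = f_i/71:
  p = 9/71 = 0.126761: log2(p) = -2.979822, -p*log2(p) = 0.377724
  p = 6/71 = 0.084507: log2(p) = -3.564785, -p*log2(p) = 0.301249
  p = 19/71 = 0.267606: log2(p) = -1.901820, -p*log2(p) = 0.508938
  p = 8/71 = 0.112676: log2(p) = -3.149747, -p*log2(p) = 0.354901
  p = 19/71 = 0.267606: log2(p) = -1.901820, -p*log2(p) = 0.508938
  p = 10/71 = 0.140845: log2(p) = -2.827819, -p*log2(p) = 0.398284
H = 0.377724 + 0.301249 + 0.508938 + 0.354901 + 0.508938 + 0.398284 = 2.450034

H = 2.45 bits/symbol


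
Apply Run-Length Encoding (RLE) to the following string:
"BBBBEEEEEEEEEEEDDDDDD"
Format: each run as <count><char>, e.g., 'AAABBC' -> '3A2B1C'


Scanning runs left to right:
  i=0: run of 'B' x 4 -> '4B'
  i=4: run of 'E' x 11 -> '11E'
  i=15: run of 'D' x 6 -> '6D'

RLE = 4B11E6D


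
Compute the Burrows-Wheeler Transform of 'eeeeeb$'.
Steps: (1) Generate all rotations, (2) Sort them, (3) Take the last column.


Rotations (sorted):
  0: $eeeeeb -> last char: b
  1: b$eeeee -> last char: e
  2: eb$eeee -> last char: e
  3: eeb$eee -> last char: e
  4: eeeb$ee -> last char: e
  5: eeeeb$e -> last char: e
  6: eeeeeb$ -> last char: $


BWT = beeeee$


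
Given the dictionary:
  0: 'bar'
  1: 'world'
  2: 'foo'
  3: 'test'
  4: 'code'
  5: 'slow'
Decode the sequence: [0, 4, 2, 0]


Look up each index in the dictionary:
  0 -> 'bar'
  4 -> 'code'
  2 -> 'foo'
  0 -> 'bar'

Decoded: "bar code foo bar"


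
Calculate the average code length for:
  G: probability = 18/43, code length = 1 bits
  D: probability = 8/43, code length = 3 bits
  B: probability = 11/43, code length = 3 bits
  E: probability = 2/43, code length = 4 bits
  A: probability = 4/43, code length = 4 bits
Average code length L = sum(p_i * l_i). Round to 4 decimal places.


Weighted contributions p_i * l_i:
  G: (18/43) * 1 = 18/43
  D: (8/43) * 3 = 24/43
  B: (11/43) * 3 = 33/43
  E: (2/43) * 4 = 8/43
  A: (4/43) * 4 = 16/43
Sum = (18 + 24 + 33 + 8 + 16)/43 = 99/43

L = 99/43 = 2.3023 bits/symbol


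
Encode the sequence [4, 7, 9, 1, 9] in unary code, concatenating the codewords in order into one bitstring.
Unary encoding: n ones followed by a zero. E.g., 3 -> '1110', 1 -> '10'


Encode each number as n ones followed by a terminating 0:
  4 -> 11110 (5 bits)
  7 -> 11111110 (8 bits)
  9 -> 1111111110 (10 bits)
  1 -> 10 (2 bits)
  9 -> 1111111110 (10 bits)
Total length = 5 + 8 + 10 + 2 + 10 = 35 bits.

Unary([4, 7, 9, 1, 9]) = 11110111111101111111110101111111110 (35 bits)


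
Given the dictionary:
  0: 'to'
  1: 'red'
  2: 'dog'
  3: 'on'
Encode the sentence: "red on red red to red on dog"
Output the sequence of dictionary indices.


Look up each word in the dictionary:
  'red' -> 1
  'on' -> 3
  'red' -> 1
  'red' -> 1
  'to' -> 0
  'red' -> 1
  'on' -> 3
  'dog' -> 2

Encoded: [1, 3, 1, 1, 0, 1, 3, 2]


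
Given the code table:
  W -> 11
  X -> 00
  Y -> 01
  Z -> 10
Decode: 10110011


Decoding:
10 -> Z
11 -> W
00 -> X
11 -> W


Result: ZWXW


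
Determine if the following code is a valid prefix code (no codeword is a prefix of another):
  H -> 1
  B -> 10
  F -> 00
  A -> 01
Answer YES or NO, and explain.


Checking each pair (does one codeword prefix another?):
  H='1' vs B='10': prefix -- VIOLATION

NO -- this is NOT a valid prefix code. H (1) is a prefix of B (10).


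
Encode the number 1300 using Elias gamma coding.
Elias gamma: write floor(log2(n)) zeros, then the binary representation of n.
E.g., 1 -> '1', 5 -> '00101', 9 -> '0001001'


num_bits = floor(log2(1300)) + 1 = 11
leading_zeros = num_bits - 1 = 10
binary(1300) = 10100010100

Elias gamma(1300) = '0000000000' + '10100010100' = 000000000010100010100 (21 bits)


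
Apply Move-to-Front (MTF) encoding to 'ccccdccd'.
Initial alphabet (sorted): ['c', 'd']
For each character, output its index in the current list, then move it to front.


MTF encoding:
'c': index 0 in ['c', 'd'] -> ['c', 'd']
'c': index 0 in ['c', 'd'] -> ['c', 'd']
'c': index 0 in ['c', 'd'] -> ['c', 'd']
'c': index 0 in ['c', 'd'] -> ['c', 'd']
'd': index 1 in ['c', 'd'] -> ['d', 'c']
'c': index 1 in ['d', 'c'] -> ['c', 'd']
'c': index 0 in ['c', 'd'] -> ['c', 'd']
'd': index 1 in ['c', 'd'] -> ['d', 'c']


Output: [0, 0, 0, 0, 1, 1, 0, 1]


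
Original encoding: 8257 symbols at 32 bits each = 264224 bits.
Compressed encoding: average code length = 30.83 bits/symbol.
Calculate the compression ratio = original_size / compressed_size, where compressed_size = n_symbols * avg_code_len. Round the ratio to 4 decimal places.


original_size = n_symbols * orig_bits = 8257 * 32 = 264224 bits
compressed_size = n_symbols * avg_code_len = 8257 * 30.83 = 254563.31 bits
ratio = original_size / compressed_size = 264224 / 254563.31 = 1.038

Compression ratio = 1.038


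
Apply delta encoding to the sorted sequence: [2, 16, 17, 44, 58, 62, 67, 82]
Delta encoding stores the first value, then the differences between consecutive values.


First value: 2
Deltas:
  16 - 2 = 14
  17 - 16 = 1
  44 - 17 = 27
  58 - 44 = 14
  62 - 58 = 4
  67 - 62 = 5
  82 - 67 = 15


Delta encoded: [2, 14, 1, 27, 14, 4, 5, 15]


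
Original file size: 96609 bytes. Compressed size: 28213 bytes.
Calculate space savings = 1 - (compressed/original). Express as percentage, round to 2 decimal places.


ratio = compressed/original = 28213/96609 = 0.292033
savings = 1 - ratio = 1 - 0.292033 = 0.707967
as a percentage: 0.707967 * 100 = 70.8%

Space savings = 1 - 28213/96609 = 70.8%


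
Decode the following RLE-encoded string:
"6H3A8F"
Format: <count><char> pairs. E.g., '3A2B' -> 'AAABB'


Expanding each <count><char> pair:
  6H -> 'HHHHHH'
  3A -> 'AAA'
  8F -> 'FFFFFFFF'

Decoded = HHHHHHAAAFFFFFFFF


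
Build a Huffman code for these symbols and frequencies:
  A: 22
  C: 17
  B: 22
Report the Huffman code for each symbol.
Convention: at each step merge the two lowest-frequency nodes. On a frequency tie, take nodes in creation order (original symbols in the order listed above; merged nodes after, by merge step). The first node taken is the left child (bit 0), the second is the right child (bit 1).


Huffman tree construction:
Step 1: Merge C(17) + A(22) = 39
Step 2: Merge B(22) + (C+A)(39) = 61
Read each symbol's code off the tree from the root (left child = 0, right child = 1).

Codes:
  A: 11 (length 2)
  C: 10 (length 2)
  B: 0 (length 1)
Average code length: 100/61 = 1.6393 bits/symbol


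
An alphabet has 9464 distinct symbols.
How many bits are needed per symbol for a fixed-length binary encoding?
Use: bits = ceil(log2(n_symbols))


log2(9464) = 13.2082
Bracket: 2^13 = 8192 < 9464 <= 2^14 = 16384
So ceil(log2(9464)) = 14

bits = ceil(log2(9464)) = ceil(13.2082) = 14 bits


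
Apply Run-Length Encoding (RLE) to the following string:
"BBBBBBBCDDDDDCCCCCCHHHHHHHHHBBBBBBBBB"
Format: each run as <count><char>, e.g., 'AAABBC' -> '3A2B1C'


Scanning runs left to right:
  i=0: run of 'B' x 7 -> '7B'
  i=7: run of 'C' x 1 -> '1C'
  i=8: run of 'D' x 5 -> '5D'
  i=13: run of 'C' x 6 -> '6C'
  i=19: run of 'H' x 9 -> '9H'
  i=28: run of 'B' x 9 -> '9B'

RLE = 7B1C5D6C9H9B
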